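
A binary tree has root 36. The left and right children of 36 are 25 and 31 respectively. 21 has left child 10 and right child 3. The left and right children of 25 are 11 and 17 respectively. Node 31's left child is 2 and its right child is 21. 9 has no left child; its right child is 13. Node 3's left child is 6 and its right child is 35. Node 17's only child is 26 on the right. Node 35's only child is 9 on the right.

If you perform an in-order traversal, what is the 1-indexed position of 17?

3

In-order visits the left subtree, then the node, then the right subtree.
At 36: go left to 25.
  At 25: go left to 11.
    11 is a leaf — visit 11.
  Visit 25.
  At 25: go right to 17.
    At 17: no left child.
    Visit 17.
    At 17: go right to 26.
      26 is a leaf — visit 26.
Visit 36.
At 36: go right to 31.
  At 31: go left to 2.
    2 is a leaf — visit 2.
  Visit 31.
  At 31: go right to 21.
    At 21: go left to 10.
      10 is a leaf — visit 10.
    Visit 21.
    At 21: go right to 3.
      At 3: go left to 6.
        6 is a leaf — visit 6.
      Visit 3.
      At 3: go right to 35.
        At 35: no left child.
        Visit 35.
        At 35: go right to 9.
          At 9: no left child.
          Visit 9.
          At 9: go right to 13.
            13 is a leaf — visit 13.
Full in-order sequence: 11, 25, 17, 26, 36, 2, 31, 10, 21, 6, 3, 35, 9, 13.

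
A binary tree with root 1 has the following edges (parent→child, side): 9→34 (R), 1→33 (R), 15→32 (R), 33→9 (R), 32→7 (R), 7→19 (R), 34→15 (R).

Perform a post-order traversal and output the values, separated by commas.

Post-order visits the left subtree, then the right subtree, then the node.
At 1: no left child.
At 1: go right to 33.
  At 33: no left child.
  At 33: go right to 9.
    At 9: no left child.
    At 9: go right to 34.
      At 34: no left child.
      At 34: go right to 15.
        At 15: no left child.
        At 15: go right to 32.
          At 32: no left child.
          At 32: go right to 7.
            At 7: no left child.
            At 7: go right to 19.
              19 is a leaf — visit 19.
            Visit 7.
          Visit 32.
        Visit 15.
      Visit 34.
    Visit 9.
  Visit 33.
Visit 1.

19, 7, 32, 15, 34, 9, 33, 1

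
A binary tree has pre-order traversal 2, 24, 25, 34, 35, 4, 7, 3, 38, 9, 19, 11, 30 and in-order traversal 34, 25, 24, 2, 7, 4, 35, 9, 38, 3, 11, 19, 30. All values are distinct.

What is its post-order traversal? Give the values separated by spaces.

The first element of pre-order is the root; it splits in-order into left and right subtrees.
Root 2: left subtree has 3 nodes {34, 25, 24}, right has 9 {7, 4, 35, 9, 38, 3, 11, 19, 30}.
  Root 24: left subtree has 2 nodes {34, 25}, right has 0 { }.
    Root 25: left subtree has 1 node {34}, right has 0 { }.
  Root 35: left subtree has 2 nodes {7, 4}, right has 6 {9, 38, 3, 11, 19, 30}.
    Root 4: left subtree has 1 node {7}, right has 0 { }.
    Root 3: left subtree has 2 nodes {9, 38}, right has 3 {11, 19, 30}.
      Root 38: left subtree has 1 node {9}, right has 0 { }.
      Root 19: left subtree has 1 node {11}, right has 1 {30}.

34 25 24 7 4 9 38 11 30 19 3 35 2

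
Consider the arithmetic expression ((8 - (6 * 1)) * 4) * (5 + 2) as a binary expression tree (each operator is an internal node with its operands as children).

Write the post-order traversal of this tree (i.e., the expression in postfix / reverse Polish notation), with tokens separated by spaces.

Post-order on an expression tree gives postfix notation: for each operator, emit left operand, right operand, then the operator.

8 6 1 * - 4 * 5 2 + *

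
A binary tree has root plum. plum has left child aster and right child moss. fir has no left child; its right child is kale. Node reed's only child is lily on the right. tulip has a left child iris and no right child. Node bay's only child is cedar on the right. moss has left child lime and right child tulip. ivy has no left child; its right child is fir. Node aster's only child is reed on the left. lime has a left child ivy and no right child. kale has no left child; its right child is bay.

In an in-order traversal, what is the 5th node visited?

In-order visits the left subtree, then the node, then the right subtree.
At plum: go left to aster.
  At aster: go left to reed.
    At reed: no left child.
    Visit reed.
    At reed: go right to lily.
      lily is a leaf — visit lily.
  Visit aster.
  At aster: no right child.
Visit plum.
At plum: go right to moss.
  At moss: go left to lime.
    At lime: go left to ivy.
      At ivy: no left child.
      Visit ivy.
      At ivy: go right to fir.
        At fir: no left child.
        Visit fir.
        At fir: go right to kale.
          At kale: no left child.
          Visit kale.
          At kale: go right to bay.
            At bay: no left child.
            Visit bay.
            At bay: go right to cedar.
              cedar is a leaf — visit cedar.
    Visit lime.
    At lime: no right child.
  Visit moss.
  At moss: go right to tulip.
    At tulip: go left to iris.
      iris is a leaf — visit iris.
    Visit tulip.
    At tulip: no right child.
Full in-order sequence: reed, lily, aster, plum, ivy, fir, kale, bay, cedar, lime, moss, iris, tulip.

ivy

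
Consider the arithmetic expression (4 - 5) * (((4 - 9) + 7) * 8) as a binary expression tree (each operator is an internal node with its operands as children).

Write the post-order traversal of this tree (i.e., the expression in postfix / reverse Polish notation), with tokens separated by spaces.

4 5 - 4 9 - 7 + 8 * *

Post-order on an expression tree gives postfix notation: for each operator, emit left operand, right operand, then the operator.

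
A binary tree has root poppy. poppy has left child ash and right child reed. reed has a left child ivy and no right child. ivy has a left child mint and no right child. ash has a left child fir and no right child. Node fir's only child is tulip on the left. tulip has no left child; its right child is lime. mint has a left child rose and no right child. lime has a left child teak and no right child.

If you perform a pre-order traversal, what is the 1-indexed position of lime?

Pre-order visits the node, then its left subtree, then its right subtree.
Visit poppy.
At poppy: go left to ash.
  Visit ash.
  At ash: go left to fir.
    Visit fir.
    At fir: go left to tulip.
      Visit tulip.
      At tulip: no left child.
      At tulip: go right to lime.
        Visit lime.
        At lime: go left to teak.
          teak is a leaf — visit teak.
        At lime: no right child.
    At fir: no right child.
  At ash: no right child.
At poppy: go right to reed.
  Visit reed.
  At reed: go left to ivy.
    Visit ivy.
    At ivy: go left to mint.
      Visit mint.
      At mint: go left to rose.
        rose is a leaf — visit rose.
      At mint: no right child.
    At ivy: no right child.
  At reed: no right child.
Full pre-order sequence: poppy, ash, fir, tulip, lime, teak, reed, ivy, mint, rose.

5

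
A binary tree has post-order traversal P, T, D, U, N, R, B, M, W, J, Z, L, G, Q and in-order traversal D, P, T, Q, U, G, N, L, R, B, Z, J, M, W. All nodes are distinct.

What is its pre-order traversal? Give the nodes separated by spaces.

The last element of post-order is the root; it splits in-order into left and right subtrees.
Root Q: left subtree has 3 nodes {D, P, T}, right has 10 {U, G, N, L, R, B, Z, J, M, W}.
  Root D: left subtree has 0 nodes { }, right has 2 {P, T}.
    Root T: left subtree has 1 node {P}, right has 0 { }.
  Root G: left subtree has 1 node {U}, right has 8 {N, L, R, B, Z, J, M, W}.
    Root L: left subtree has 1 node {N}, right has 6 {R, B, Z, J, M, W}.
      Root Z: left subtree has 2 nodes {R, B}, right has 3 {J, M, W}.
        Root B: left subtree has 1 node {R}, right has 0 { }.
        Root J: left subtree has 0 nodes { }, right has 2 {M, W}.
          Root W: left subtree has 1 node {M}, right has 0 { }.

Q D T P G U L N Z B R J W M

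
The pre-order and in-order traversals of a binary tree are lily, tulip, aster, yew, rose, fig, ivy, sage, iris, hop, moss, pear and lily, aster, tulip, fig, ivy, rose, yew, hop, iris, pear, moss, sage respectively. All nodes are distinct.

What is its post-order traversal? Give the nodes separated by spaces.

The first element of pre-order is the root; it splits in-order into left and right subtrees.
Root lily: left subtree has 0 nodes { }, right has 11 {aster, tulip, fig, ivy, rose, yew, hop, iris, pear, moss, sage}.
  Root tulip: left subtree has 1 node {aster}, right has 9 {fig, ivy, rose, yew, hop, iris, pear, moss, sage}.
    Root yew: left subtree has 3 nodes {fig, ivy, rose}, right has 5 {hop, iris, pear, moss, sage}.
      Root rose: left subtree has 2 nodes {fig, ivy}, right has 0 { }.
        Root fig: left subtree has 0 nodes { }, right has 1 {ivy}.
      Root sage: left subtree has 4 nodes {hop, iris, pear, moss}, right has 0 { }.
        Root iris: left subtree has 1 node {hop}, right has 2 {pear, moss}.
          Root moss: left subtree has 1 node {pear}, right has 0 { }.

aster ivy fig rose hop pear moss iris sage yew tulip lily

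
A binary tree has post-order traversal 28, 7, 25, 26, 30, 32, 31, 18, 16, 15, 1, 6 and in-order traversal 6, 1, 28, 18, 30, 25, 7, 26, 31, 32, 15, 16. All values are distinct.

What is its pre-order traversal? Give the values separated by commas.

6, 1, 15, 18, 28, 31, 30, 26, 25, 7, 32, 16

The last element of post-order is the root; it splits in-order into left and right subtrees.
Root 6: left subtree has 0 nodes { }, right has 11 {1, 28, 18, 30, 25, 7, 26, 31, 32, 15, 16}.
  Root 1: left subtree has 0 nodes { }, right has 10 {28, 18, 30, 25, 7, 26, 31, 32, 15, 16}.
    Root 15: left subtree has 8 nodes {28, 18, 30, 25, 7, 26, 31, 32}, right has 1 {16}.
      Root 18: left subtree has 1 node {28}, right has 6 {30, 25, 7, 26, 31, 32}.
        Root 31: left subtree has 4 nodes {30, 25, 7, 26}, right has 1 {32}.
          Root 30: left subtree has 0 nodes { }, right has 3 {25, 7, 26}.
            Root 26: left subtree has 2 nodes {25, 7}, right has 0 { }.
              Root 25: left subtree has 0 nodes { }, right has 1 {7}.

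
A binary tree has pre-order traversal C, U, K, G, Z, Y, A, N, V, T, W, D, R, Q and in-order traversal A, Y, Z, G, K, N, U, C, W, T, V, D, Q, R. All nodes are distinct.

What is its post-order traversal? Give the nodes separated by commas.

The first element of pre-order is the root; it splits in-order into left and right subtrees.
Root C: left subtree has 7 nodes {A, Y, Z, G, K, N, U}, right has 6 {W, T, V, D, Q, R}.
  Root U: left subtree has 6 nodes {A, Y, Z, G, K, N}, right has 0 { }.
    Root K: left subtree has 4 nodes {A, Y, Z, G}, right has 1 {N}.
      Root G: left subtree has 3 nodes {A, Y, Z}, right has 0 { }.
        Root Z: left subtree has 2 nodes {A, Y}, right has 0 { }.
          Root Y: left subtree has 1 node {A}, right has 0 { }.
  Root V: left subtree has 2 nodes {W, T}, right has 3 {D, Q, R}.
    Root T: left subtree has 1 node {W}, right has 0 { }.
    Root D: left subtree has 0 nodes { }, right has 2 {Q, R}.
      Root R: left subtree has 1 node {Q}, right has 0 { }.

A, Y, Z, G, N, K, U, W, T, Q, R, D, V, C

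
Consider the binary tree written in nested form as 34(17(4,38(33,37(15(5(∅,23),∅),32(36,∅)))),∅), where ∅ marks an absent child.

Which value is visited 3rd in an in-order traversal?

In-order visits the left subtree, then the node, then the right subtree.
At 34: go left to 17.
  At 17: go left to 4.
    4 is a leaf — visit 4.
  Visit 17.
  At 17: go right to 38.
    At 38: go left to 33.
      33 is a leaf — visit 33.
    Visit 38.
    At 38: go right to 37.
      At 37: go left to 15.
        At 15: go left to 5.
          At 5: no left child.
          Visit 5.
          At 5: go right to 23.
            23 is a leaf — visit 23.
        Visit 15.
        At 15: no right child.
      Visit 37.
      At 37: go right to 32.
        At 32: go left to 36.
          36 is a leaf — visit 36.
        Visit 32.
        At 32: no right child.
Visit 34.
At 34: no right child.
Full in-order sequence: 4, 17, 33, 38, 5, 23, 15, 37, 36, 32, 34.

33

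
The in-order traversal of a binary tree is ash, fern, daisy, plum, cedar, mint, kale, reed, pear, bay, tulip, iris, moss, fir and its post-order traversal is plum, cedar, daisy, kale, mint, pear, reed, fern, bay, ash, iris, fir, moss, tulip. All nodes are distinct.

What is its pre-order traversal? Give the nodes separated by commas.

The last element of post-order is the root; it splits in-order into left and right subtrees.
Root tulip: left subtree has 10 nodes {ash, fern, daisy, plum, cedar, mint, kale, reed, pear, bay}, right has 3 {iris, moss, fir}.
  Root ash: left subtree has 0 nodes { }, right has 9 {fern, daisy, plum, cedar, mint, kale, reed, pear, bay}.
    Root bay: left subtree has 8 nodes {fern, daisy, plum, cedar, mint, kale, reed, pear}, right has 0 { }.
      Root fern: left subtree has 0 nodes { }, right has 7 {daisy, plum, cedar, mint, kale, reed, pear}.
        Root reed: left subtree has 5 nodes {daisy, plum, cedar, mint, kale}, right has 1 {pear}.
          Root mint: left subtree has 3 nodes {daisy, plum, cedar}, right has 1 {kale}.
            Root daisy: left subtree has 0 nodes { }, right has 2 {plum, cedar}.
              Root cedar: left subtree has 1 node {plum}, right has 0 { }.
  Root moss: left subtree has 1 node {iris}, right has 1 {fir}.

tulip, ash, bay, fern, reed, mint, daisy, cedar, plum, kale, pear, moss, iris, fir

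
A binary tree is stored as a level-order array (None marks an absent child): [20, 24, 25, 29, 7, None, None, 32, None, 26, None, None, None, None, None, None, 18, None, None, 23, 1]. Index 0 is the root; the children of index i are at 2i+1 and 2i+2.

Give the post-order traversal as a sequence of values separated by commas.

18, 32, 29, 23, 1, 26, 7, 24, 25, 20

Post-order visits the left subtree, then the right subtree, then the node.
At 20: go left to 24.
  At 24: go left to 29.
    At 29: go left to 32.
      At 32: no left child.
      At 32: go right to 18.
        18 is a leaf — visit 18.
      Visit 32.
    At 29: no right child.
    Visit 29.
  At 24: go right to 7.
    At 7: go left to 26.
      At 26: go left to 23.
        23 is a leaf — visit 23.
      At 26: go right to 1.
        1 is a leaf — visit 1.
      Visit 26.
    At 7: no right child.
    Visit 7.
  Visit 24.
At 20: go right to 25.
  25 is a leaf — visit 25.
Visit 20.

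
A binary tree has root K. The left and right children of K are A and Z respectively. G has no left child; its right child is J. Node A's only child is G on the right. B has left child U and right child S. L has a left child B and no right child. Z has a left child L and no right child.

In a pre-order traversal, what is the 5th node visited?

Pre-order visits the node, then its left subtree, then its right subtree.
Visit K.
At K: go left to A.
  Visit A.
  At A: no left child.
  At A: go right to G.
    Visit G.
    At G: no left child.
    At G: go right to J.
      J is a leaf — visit J.
At K: go right to Z.
  Visit Z.
  At Z: go left to L.
    Visit L.
    At L: go left to B.
      Visit B.
      At B: go left to U.
        U is a leaf — visit U.
      At B: go right to S.
        S is a leaf — visit S.
    At L: no right child.
  At Z: no right child.
Full pre-order sequence: K, A, G, J, Z, L, B, U, S.

Z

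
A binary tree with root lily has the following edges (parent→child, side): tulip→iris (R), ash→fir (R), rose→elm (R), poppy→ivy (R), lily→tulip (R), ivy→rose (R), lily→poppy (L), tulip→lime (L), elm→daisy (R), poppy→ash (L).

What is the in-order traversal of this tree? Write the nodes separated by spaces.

In-order visits the left subtree, then the node, then the right subtree.
At lily: go left to poppy.
  At poppy: go left to ash.
    At ash: no left child.
    Visit ash.
    At ash: go right to fir.
      fir is a leaf — visit fir.
  Visit poppy.
  At poppy: go right to ivy.
    At ivy: no left child.
    Visit ivy.
    At ivy: go right to rose.
      At rose: no left child.
      Visit rose.
      At rose: go right to elm.
        At elm: no left child.
        Visit elm.
        At elm: go right to daisy.
          daisy is a leaf — visit daisy.
Visit lily.
At lily: go right to tulip.
  At tulip: go left to lime.
    lime is a leaf — visit lime.
  Visit tulip.
  At tulip: go right to iris.
    iris is a leaf — visit iris.

ash fir poppy ivy rose elm daisy lily lime tulip iris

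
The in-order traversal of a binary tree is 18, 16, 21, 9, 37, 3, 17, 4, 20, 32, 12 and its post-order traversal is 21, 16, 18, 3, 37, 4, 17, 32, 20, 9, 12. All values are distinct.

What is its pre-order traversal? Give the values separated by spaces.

12 9 18 16 21 20 17 37 3 4 32

The last element of post-order is the root; it splits in-order into left and right subtrees.
Root 12: left subtree has 10 nodes {18, 16, 21, 9, 37, 3, 17, 4, 20, 32}, right has 0 { }.
  Root 9: left subtree has 3 nodes {18, 16, 21}, right has 6 {37, 3, 17, 4, 20, 32}.
    Root 18: left subtree has 0 nodes { }, right has 2 {16, 21}.
      Root 16: left subtree has 0 nodes { }, right has 1 {21}.
    Root 20: left subtree has 4 nodes {37, 3, 17, 4}, right has 1 {32}.
      Root 17: left subtree has 2 nodes {37, 3}, right has 1 {4}.
        Root 37: left subtree has 0 nodes { }, right has 1 {3}.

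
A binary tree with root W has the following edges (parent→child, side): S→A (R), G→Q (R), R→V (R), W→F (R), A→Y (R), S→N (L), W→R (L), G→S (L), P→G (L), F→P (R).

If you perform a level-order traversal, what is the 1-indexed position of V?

Level-order visits nodes level by level from the root, left to right within each level.
Level 0: W
Level 1: R, F
Level 2: V, P
Level 3: G
Level 4: S, Q
Level 5: N, A
Level 6: Y
Full level-order sequence: W, R, F, V, P, G, S, Q, N, A, Y.

4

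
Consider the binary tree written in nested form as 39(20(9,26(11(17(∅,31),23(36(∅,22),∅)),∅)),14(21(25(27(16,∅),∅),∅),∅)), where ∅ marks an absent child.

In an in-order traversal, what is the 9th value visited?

26

In-order visits the left subtree, then the node, then the right subtree.
At 39: go left to 20.
  At 20: go left to 9.
    9 is a leaf — visit 9.
  Visit 20.
  At 20: go right to 26.
    At 26: go left to 11.
      At 11: go left to 17.
        At 17: no left child.
        Visit 17.
        At 17: go right to 31.
          31 is a leaf — visit 31.
      Visit 11.
      At 11: go right to 23.
        At 23: go left to 36.
          At 36: no left child.
          Visit 36.
          At 36: go right to 22.
            22 is a leaf — visit 22.
        Visit 23.
        At 23: no right child.
    Visit 26.
    At 26: no right child.
Visit 39.
At 39: go right to 14.
  At 14: go left to 21.
    At 21: go left to 25.
      At 25: go left to 27.
        At 27: go left to 16.
          16 is a leaf — visit 16.
        Visit 27.
        At 27: no right child.
      Visit 25.
      At 25: no right child.
    Visit 21.
    At 21: no right child.
  Visit 14.
  At 14: no right child.
Full in-order sequence: 9, 20, 17, 31, 11, 36, 22, 23, 26, 39, 16, 27, 25, 21, 14.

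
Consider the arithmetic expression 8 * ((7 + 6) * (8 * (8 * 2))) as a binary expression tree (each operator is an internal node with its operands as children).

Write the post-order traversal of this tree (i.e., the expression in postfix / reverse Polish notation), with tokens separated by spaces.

8 7 6 + 8 8 2 * * * *

Post-order on an expression tree gives postfix notation: for each operator, emit left operand, right operand, then the operator.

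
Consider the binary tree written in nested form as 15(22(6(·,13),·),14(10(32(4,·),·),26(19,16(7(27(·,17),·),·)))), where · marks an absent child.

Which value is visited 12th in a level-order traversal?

7

Level-order visits nodes level by level from the root, left to right within each level.
Level 0: 15
Level 1: 22, 14
Level 2: 6, 10, 26
Level 3: 13, 32, 19, 16
Level 4: 4, 7
Level 5: 27
Level 6: 17
Full level-order sequence: 15, 22, 14, 6, 10, 26, 13, 32, 19, 16, 4, 7, 27, 17.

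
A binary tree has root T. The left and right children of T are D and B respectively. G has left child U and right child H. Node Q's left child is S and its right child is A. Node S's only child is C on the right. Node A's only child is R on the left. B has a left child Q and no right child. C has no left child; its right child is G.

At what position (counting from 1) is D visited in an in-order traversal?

In-order visits the left subtree, then the node, then the right subtree.
At T: go left to D.
  D is a leaf — visit D.
Visit T.
At T: go right to B.
  At B: go left to Q.
    At Q: go left to S.
      At S: no left child.
      Visit S.
      At S: go right to C.
        At C: no left child.
        Visit C.
        At C: go right to G.
          At G: go left to U.
            U is a leaf — visit U.
          Visit G.
          At G: go right to H.
            H is a leaf — visit H.
    Visit Q.
    At Q: go right to A.
      At A: go left to R.
        R is a leaf — visit R.
      Visit A.
      At A: no right child.
  Visit B.
  At B: no right child.
Full in-order sequence: D, T, S, C, U, G, H, Q, R, A, B.

1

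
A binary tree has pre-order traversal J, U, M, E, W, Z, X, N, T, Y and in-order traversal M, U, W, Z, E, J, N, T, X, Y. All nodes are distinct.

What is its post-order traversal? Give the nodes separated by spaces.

The first element of pre-order is the root; it splits in-order into left and right subtrees.
Root J: left subtree has 5 nodes {M, U, W, Z, E}, right has 4 {N, T, X, Y}.
  Root U: left subtree has 1 node {M}, right has 3 {W, Z, E}.
    Root E: left subtree has 2 nodes {W, Z}, right has 0 { }.
      Root W: left subtree has 0 nodes { }, right has 1 {Z}.
  Root X: left subtree has 2 nodes {N, T}, right has 1 {Y}.
    Root N: left subtree has 0 nodes { }, right has 1 {T}.

M Z W E U T N Y X J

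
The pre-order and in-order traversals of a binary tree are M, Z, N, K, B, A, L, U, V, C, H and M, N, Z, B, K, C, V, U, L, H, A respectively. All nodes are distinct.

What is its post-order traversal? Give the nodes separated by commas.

N, B, C, V, U, H, L, A, K, Z, M

The first element of pre-order is the root; it splits in-order into left and right subtrees.
Root M: left subtree has 0 nodes { }, right has 10 {N, Z, B, K, C, V, U, L, H, A}.
  Root Z: left subtree has 1 node {N}, right has 8 {B, K, C, V, U, L, H, A}.
    Root K: left subtree has 1 node {B}, right has 6 {C, V, U, L, H, A}.
      Root A: left subtree has 5 nodes {C, V, U, L, H}, right has 0 { }.
        Root L: left subtree has 3 nodes {C, V, U}, right has 1 {H}.
          Root U: left subtree has 2 nodes {C, V}, right has 0 { }.
            Root V: left subtree has 1 node {C}, right has 0 { }.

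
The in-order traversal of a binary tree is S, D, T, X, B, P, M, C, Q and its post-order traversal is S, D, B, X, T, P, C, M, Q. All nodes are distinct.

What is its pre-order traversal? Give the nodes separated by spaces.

Q M P T D S X B C

The last element of post-order is the root; it splits in-order into left and right subtrees.
Root Q: left subtree has 8 nodes {S, D, T, X, B, P, M, C}, right has 0 { }.
  Root M: left subtree has 6 nodes {S, D, T, X, B, P}, right has 1 {C}.
    Root P: left subtree has 5 nodes {S, D, T, X, B}, right has 0 { }.
      Root T: left subtree has 2 nodes {S, D}, right has 2 {X, B}.
        Root D: left subtree has 1 node {S}, right has 0 { }.
        Root X: left subtree has 0 nodes { }, right has 1 {B}.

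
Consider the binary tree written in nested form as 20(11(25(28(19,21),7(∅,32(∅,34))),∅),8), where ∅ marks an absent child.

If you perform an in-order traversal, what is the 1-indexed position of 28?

2

In-order visits the left subtree, then the node, then the right subtree.
At 20: go left to 11.
  At 11: go left to 25.
    At 25: go left to 28.
      At 28: go left to 19.
        19 is a leaf — visit 19.
      Visit 28.
      At 28: go right to 21.
        21 is a leaf — visit 21.
    Visit 25.
    At 25: go right to 7.
      At 7: no left child.
      Visit 7.
      At 7: go right to 32.
        At 32: no left child.
        Visit 32.
        At 32: go right to 34.
          34 is a leaf — visit 34.
  Visit 11.
  At 11: no right child.
Visit 20.
At 20: go right to 8.
  8 is a leaf — visit 8.
Full in-order sequence: 19, 28, 21, 25, 7, 32, 34, 11, 20, 8.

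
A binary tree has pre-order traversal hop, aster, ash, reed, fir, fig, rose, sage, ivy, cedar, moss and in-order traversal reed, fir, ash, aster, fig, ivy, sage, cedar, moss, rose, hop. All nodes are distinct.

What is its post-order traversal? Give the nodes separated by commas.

fir, reed, ash, ivy, moss, cedar, sage, rose, fig, aster, hop

The first element of pre-order is the root; it splits in-order into left and right subtrees.
Root hop: left subtree has 10 nodes {reed, fir, ash, aster, fig, ivy, sage, cedar, moss, rose}, right has 0 { }.
  Root aster: left subtree has 3 nodes {reed, fir, ash}, right has 6 {fig, ivy, sage, cedar, moss, rose}.
    Root ash: left subtree has 2 nodes {reed, fir}, right has 0 { }.
      Root reed: left subtree has 0 nodes { }, right has 1 {fir}.
    Root fig: left subtree has 0 nodes { }, right has 5 {ivy, sage, cedar, moss, rose}.
      Root rose: left subtree has 4 nodes {ivy, sage, cedar, moss}, right has 0 { }.
        Root sage: left subtree has 1 node {ivy}, right has 2 {cedar, moss}.
          Root cedar: left subtree has 0 nodes { }, right has 1 {moss}.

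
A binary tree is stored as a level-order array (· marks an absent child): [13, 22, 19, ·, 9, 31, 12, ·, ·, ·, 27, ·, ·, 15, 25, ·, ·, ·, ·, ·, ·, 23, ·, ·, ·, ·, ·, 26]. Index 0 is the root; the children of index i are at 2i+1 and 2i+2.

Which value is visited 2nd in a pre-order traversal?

Pre-order visits the node, then its left subtree, then its right subtree.
Visit 13.
At 13: go left to 22.
  Visit 22.
  At 22: no left child.
  At 22: go right to 9.
    Visit 9.
    At 9: no left child.
    At 9: go right to 27.
      Visit 27.
      At 27: go left to 23.
        23 is a leaf — visit 23.
      At 27: no right child.
At 13: go right to 19.
  Visit 19.
  At 19: go left to 31.
    31 is a leaf — visit 31.
  At 19: go right to 12.
    Visit 12.
    At 12: go left to 15.
      Visit 15.
      At 15: go left to 26.
        26 is a leaf — visit 26.
      At 15: no right child.
    At 12: go right to 25.
      25 is a leaf — visit 25.
Full pre-order sequence: 13, 22, 9, 27, 23, 19, 31, 12, 15, 26, 25.

22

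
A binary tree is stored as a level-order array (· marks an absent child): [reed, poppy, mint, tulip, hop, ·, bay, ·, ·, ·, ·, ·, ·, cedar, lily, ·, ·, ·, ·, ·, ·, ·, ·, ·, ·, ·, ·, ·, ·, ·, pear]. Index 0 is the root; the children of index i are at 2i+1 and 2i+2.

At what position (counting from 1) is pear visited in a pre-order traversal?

9

Pre-order visits the node, then its left subtree, then its right subtree.
Visit reed.
At reed: go left to poppy.
  Visit poppy.
  At poppy: go left to tulip.
    tulip is a leaf — visit tulip.
  At poppy: go right to hop.
    hop is a leaf — visit hop.
At reed: go right to mint.
  Visit mint.
  At mint: no left child.
  At mint: go right to bay.
    Visit bay.
    At bay: go left to cedar.
      cedar is a leaf — visit cedar.
    At bay: go right to lily.
      Visit lily.
      At lily: no left child.
      At lily: go right to pear.
        pear is a leaf — visit pear.
Full pre-order sequence: reed, poppy, tulip, hop, mint, bay, cedar, lily, pear.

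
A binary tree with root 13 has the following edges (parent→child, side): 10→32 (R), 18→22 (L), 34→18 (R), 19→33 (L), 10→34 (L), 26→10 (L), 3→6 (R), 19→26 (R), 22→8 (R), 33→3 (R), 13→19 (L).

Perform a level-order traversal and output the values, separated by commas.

Level-order visits nodes level by level from the root, left to right within each level.
Level 0: 13
Level 1: 19
Level 2: 33, 26
Level 3: 3, 10
Level 4: 6, 34, 32
Level 5: 18
Level 6: 22
Level 7: 8

13, 19, 33, 26, 3, 10, 6, 34, 32, 18, 22, 8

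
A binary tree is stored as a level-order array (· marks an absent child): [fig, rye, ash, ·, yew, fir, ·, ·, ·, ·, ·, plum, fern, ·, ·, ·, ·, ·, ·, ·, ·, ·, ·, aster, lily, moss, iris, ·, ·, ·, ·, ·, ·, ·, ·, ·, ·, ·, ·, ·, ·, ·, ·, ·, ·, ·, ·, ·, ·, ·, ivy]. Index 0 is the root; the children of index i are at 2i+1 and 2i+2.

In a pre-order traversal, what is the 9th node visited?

ivy

Pre-order visits the node, then its left subtree, then its right subtree.
Visit fig.
At fig: go left to rye.
  Visit rye.
  At rye: no left child.
  At rye: go right to yew.
    yew is a leaf — visit yew.
At fig: go right to ash.
  Visit ash.
  At ash: go left to fir.
    Visit fir.
    At fir: go left to plum.
      Visit plum.
      At plum: go left to aster.
        aster is a leaf — visit aster.
      At plum: go right to lily.
        Visit lily.
        At lily: no left child.
        At lily: go right to ivy.
          ivy is a leaf — visit ivy.
    At fir: go right to fern.
      Visit fern.
      At fern: go left to moss.
        moss is a leaf — visit moss.
      At fern: go right to iris.
        iris is a leaf — visit iris.
  At ash: no right child.
Full pre-order sequence: fig, rye, yew, ash, fir, plum, aster, lily, ivy, fern, moss, iris.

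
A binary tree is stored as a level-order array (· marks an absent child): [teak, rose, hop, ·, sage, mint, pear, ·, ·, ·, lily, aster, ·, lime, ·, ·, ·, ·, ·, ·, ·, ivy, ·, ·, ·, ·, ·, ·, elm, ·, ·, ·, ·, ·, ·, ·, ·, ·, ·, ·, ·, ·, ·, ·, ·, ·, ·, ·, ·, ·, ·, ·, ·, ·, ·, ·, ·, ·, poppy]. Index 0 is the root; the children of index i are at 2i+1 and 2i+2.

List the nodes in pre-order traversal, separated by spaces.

Pre-order visits the node, then its left subtree, then its right subtree.
Visit teak.
At teak: go left to rose.
  Visit rose.
  At rose: no left child.
  At rose: go right to sage.
    Visit sage.
    At sage: no left child.
    At sage: go right to lily.
      Visit lily.
      At lily: go left to ivy.
        ivy is a leaf — visit ivy.
      At lily: no right child.
At teak: go right to hop.
  Visit hop.
  At hop: go left to mint.
    Visit mint.
    At mint: go left to aster.
      aster is a leaf — visit aster.
    At mint: no right child.
  At hop: go right to pear.
    Visit pear.
    At pear: go left to lime.
      Visit lime.
      At lime: no left child.
      At lime: go right to elm.
        Visit elm.
        At elm: no left child.
        At elm: go right to poppy.
          poppy is a leaf — visit poppy.
    At pear: no right child.

teak rose sage lily ivy hop mint aster pear lime elm poppy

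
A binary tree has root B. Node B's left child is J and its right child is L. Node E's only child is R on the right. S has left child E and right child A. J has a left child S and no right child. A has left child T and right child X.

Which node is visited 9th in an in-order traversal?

L

In-order visits the left subtree, then the node, then the right subtree.
At B: go left to J.
  At J: go left to S.
    At S: go left to E.
      At E: no left child.
      Visit E.
      At E: go right to R.
        R is a leaf — visit R.
    Visit S.
    At S: go right to A.
      At A: go left to T.
        T is a leaf — visit T.
      Visit A.
      At A: go right to X.
        X is a leaf — visit X.
  Visit J.
  At J: no right child.
Visit B.
At B: go right to L.
  L is a leaf — visit L.
Full in-order sequence: E, R, S, T, A, X, J, B, L.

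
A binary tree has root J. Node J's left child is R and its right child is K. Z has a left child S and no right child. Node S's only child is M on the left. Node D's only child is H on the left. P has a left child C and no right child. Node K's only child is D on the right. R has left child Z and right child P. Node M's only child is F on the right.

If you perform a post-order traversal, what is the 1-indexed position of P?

6

Post-order visits the left subtree, then the right subtree, then the node.
At J: go left to R.
  At R: go left to Z.
    At Z: go left to S.
      At S: go left to M.
        At M: no left child.
        At M: go right to F.
          F is a leaf — visit F.
        Visit M.
      At S: no right child.
      Visit S.
    At Z: no right child.
    Visit Z.
  At R: go right to P.
    At P: go left to C.
      C is a leaf — visit C.
    At P: no right child.
    Visit P.
  Visit R.
At J: go right to K.
  At K: no left child.
  At K: go right to D.
    At D: go left to H.
      H is a leaf — visit H.
    At D: no right child.
    Visit D.
  Visit K.
Visit J.
Full post-order sequence: F, M, S, Z, C, P, R, H, D, K, J.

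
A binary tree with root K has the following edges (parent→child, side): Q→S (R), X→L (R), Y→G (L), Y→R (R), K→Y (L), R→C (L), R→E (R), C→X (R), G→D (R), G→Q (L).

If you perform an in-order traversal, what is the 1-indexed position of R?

9

In-order visits the left subtree, then the node, then the right subtree.
At K: go left to Y.
  At Y: go left to G.
    At G: go left to Q.
      At Q: no left child.
      Visit Q.
      At Q: go right to S.
        S is a leaf — visit S.
    Visit G.
    At G: go right to D.
      D is a leaf — visit D.
  Visit Y.
  At Y: go right to R.
    At R: go left to C.
      At C: no left child.
      Visit C.
      At C: go right to X.
        At X: no left child.
        Visit X.
        At X: go right to L.
          L is a leaf — visit L.
    Visit R.
    At R: go right to E.
      E is a leaf — visit E.
Visit K.
At K: no right child.
Full in-order sequence: Q, S, G, D, Y, C, X, L, R, E, K.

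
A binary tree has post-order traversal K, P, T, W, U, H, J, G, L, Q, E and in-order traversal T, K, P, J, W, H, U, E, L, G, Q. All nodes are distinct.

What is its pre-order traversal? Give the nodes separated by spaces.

The last element of post-order is the root; it splits in-order into left and right subtrees.
Root E: left subtree has 7 nodes {T, K, P, J, W, H, U}, right has 3 {L, G, Q}.
  Root J: left subtree has 3 nodes {T, K, P}, right has 3 {W, H, U}.
    Root T: left subtree has 0 nodes { }, right has 2 {K, P}.
      Root P: left subtree has 1 node {K}, right has 0 { }.
    Root H: left subtree has 1 node {W}, right has 1 {U}.
  Root Q: left subtree has 2 nodes {L, G}, right has 0 { }.
    Root L: left subtree has 0 nodes { }, right has 1 {G}.

E J T P K H W U Q L G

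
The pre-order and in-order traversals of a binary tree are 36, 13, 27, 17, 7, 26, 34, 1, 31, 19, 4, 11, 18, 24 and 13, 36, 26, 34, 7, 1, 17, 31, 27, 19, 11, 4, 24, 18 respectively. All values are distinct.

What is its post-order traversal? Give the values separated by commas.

13, 34, 26, 1, 7, 31, 17, 11, 24, 18, 4, 19, 27, 36

The first element of pre-order is the root; it splits in-order into left and right subtrees.
Root 36: left subtree has 1 node {13}, right has 12 {26, 34, 7, 1, 17, 31, 27, 19, 11, 4, 24, 18}.
  Root 27: left subtree has 6 nodes {26, 34, 7, 1, 17, 31}, right has 5 {19, 11, 4, 24, 18}.
    Root 17: left subtree has 4 nodes {26, 34, 7, 1}, right has 1 {31}.
      Root 7: left subtree has 2 nodes {26, 34}, right has 1 {1}.
        Root 26: left subtree has 0 nodes { }, right has 1 {34}.
    Root 19: left subtree has 0 nodes { }, right has 4 {11, 4, 24, 18}.
      Root 4: left subtree has 1 node {11}, right has 2 {24, 18}.
        Root 18: left subtree has 1 node {24}, right has 0 { }.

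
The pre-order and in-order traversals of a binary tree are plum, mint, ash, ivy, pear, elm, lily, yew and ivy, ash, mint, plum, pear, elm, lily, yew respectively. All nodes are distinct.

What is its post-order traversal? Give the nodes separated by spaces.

ivy ash mint yew lily elm pear plum

The first element of pre-order is the root; it splits in-order into left and right subtrees.
Root plum: left subtree has 3 nodes {ivy, ash, mint}, right has 4 {pear, elm, lily, yew}.
  Root mint: left subtree has 2 nodes {ivy, ash}, right has 0 { }.
    Root ash: left subtree has 1 node {ivy}, right has 0 { }.
  Root pear: left subtree has 0 nodes { }, right has 3 {elm, lily, yew}.
    Root elm: left subtree has 0 nodes { }, right has 2 {lily, yew}.
      Root lily: left subtree has 0 nodes { }, right has 1 {yew}.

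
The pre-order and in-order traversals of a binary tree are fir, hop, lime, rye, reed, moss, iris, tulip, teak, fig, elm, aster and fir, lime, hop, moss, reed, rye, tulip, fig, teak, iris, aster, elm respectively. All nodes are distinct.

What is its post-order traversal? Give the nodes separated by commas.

The first element of pre-order is the root; it splits in-order into left and right subtrees.
Root fir: left subtree has 0 nodes { }, right has 11 {lime, hop, moss, reed, rye, tulip, fig, teak, iris, aster, elm}.
  Root hop: left subtree has 1 node {lime}, right has 9 {moss, reed, rye, tulip, fig, teak, iris, aster, elm}.
    Root rye: left subtree has 2 nodes {moss, reed}, right has 6 {tulip, fig, teak, iris, aster, elm}.
      Root reed: left subtree has 1 node {moss}, right has 0 { }.
      Root iris: left subtree has 3 nodes {tulip, fig, teak}, right has 2 {aster, elm}.
        Root tulip: left subtree has 0 nodes { }, right has 2 {fig, teak}.
          Root teak: left subtree has 1 node {fig}, right has 0 { }.
        Root elm: left subtree has 1 node {aster}, right has 0 { }.

lime, moss, reed, fig, teak, tulip, aster, elm, iris, rye, hop, fir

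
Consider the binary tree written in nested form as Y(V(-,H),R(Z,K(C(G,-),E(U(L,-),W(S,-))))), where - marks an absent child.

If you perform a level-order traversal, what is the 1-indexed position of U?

10

Level-order visits nodes level by level from the root, left to right within each level.
Level 0: Y
Level 1: V, R
Level 2: H, Z, K
Level 3: C, E
Level 4: G, U, W
Level 5: L, S
Full level-order sequence: Y, V, R, H, Z, K, C, E, G, U, W, L, S.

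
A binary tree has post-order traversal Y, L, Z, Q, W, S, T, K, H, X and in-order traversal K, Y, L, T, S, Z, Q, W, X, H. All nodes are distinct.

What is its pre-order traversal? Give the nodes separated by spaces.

The last element of post-order is the root; it splits in-order into left and right subtrees.
Root X: left subtree has 8 nodes {K, Y, L, T, S, Z, Q, W}, right has 1 {H}.
  Root K: left subtree has 0 nodes { }, right has 7 {Y, L, T, S, Z, Q, W}.
    Root T: left subtree has 2 nodes {Y, L}, right has 4 {S, Z, Q, W}.
      Root L: left subtree has 1 node {Y}, right has 0 { }.
      Root S: left subtree has 0 nodes { }, right has 3 {Z, Q, W}.
        Root W: left subtree has 2 nodes {Z, Q}, right has 0 { }.
          Root Q: left subtree has 1 node {Z}, right has 0 { }.

X K T L Y S W Q Z H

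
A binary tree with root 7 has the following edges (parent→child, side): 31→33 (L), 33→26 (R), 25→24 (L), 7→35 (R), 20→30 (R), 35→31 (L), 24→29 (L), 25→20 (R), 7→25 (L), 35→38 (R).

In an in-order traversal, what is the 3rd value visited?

In-order visits the left subtree, then the node, then the right subtree.
At 7: go left to 25.
  At 25: go left to 24.
    At 24: go left to 29.
      29 is a leaf — visit 29.
    Visit 24.
    At 24: no right child.
  Visit 25.
  At 25: go right to 20.
    At 20: no left child.
    Visit 20.
    At 20: go right to 30.
      30 is a leaf — visit 30.
Visit 7.
At 7: go right to 35.
  At 35: go left to 31.
    At 31: go left to 33.
      At 33: no left child.
      Visit 33.
      At 33: go right to 26.
        26 is a leaf — visit 26.
    Visit 31.
    At 31: no right child.
  Visit 35.
  At 35: go right to 38.
    38 is a leaf — visit 38.
Full in-order sequence: 29, 24, 25, 20, 30, 7, 33, 26, 31, 35, 38.

25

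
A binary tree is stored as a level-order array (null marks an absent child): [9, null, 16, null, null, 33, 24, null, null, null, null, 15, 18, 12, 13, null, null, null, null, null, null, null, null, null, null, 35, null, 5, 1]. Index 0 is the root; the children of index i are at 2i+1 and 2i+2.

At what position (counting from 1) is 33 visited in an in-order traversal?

3

In-order visits the left subtree, then the node, then the right subtree.
At 9: no left child.
Visit 9.
At 9: go right to 16.
  At 16: go left to 33.
    At 33: go left to 15.
      15 is a leaf — visit 15.
    Visit 33.
    At 33: go right to 18.
      At 18: go left to 35.
        35 is a leaf — visit 35.
      Visit 18.
      At 18: no right child.
  Visit 16.
  At 16: go right to 24.
    At 24: go left to 12.
      At 12: go left to 5.
        5 is a leaf — visit 5.
      Visit 12.
      At 12: go right to 1.
        1 is a leaf — visit 1.
    Visit 24.
    At 24: go right to 13.
      13 is a leaf — visit 13.
Full in-order sequence: 9, 15, 33, 35, 18, 16, 5, 12, 1, 24, 13.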